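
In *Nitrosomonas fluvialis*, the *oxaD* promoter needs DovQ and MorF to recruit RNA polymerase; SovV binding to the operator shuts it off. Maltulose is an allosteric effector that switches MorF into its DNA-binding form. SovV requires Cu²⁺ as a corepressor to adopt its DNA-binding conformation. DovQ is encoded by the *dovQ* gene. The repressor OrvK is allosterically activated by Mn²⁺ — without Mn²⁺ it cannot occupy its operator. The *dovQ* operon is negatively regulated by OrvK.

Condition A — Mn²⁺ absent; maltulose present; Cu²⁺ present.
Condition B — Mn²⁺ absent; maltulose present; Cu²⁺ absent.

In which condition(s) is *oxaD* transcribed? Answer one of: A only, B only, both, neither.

Condition A:
Mn²⁺ is absent, so OrvK is inactive.
With no repressor bound, *dovQ* is transcribed.
So DovQ is produced and active.
Maltulose is present, so MorF is active.
Cu²⁺ is present, so SovV is active.
With repressor SovV bound, *oxaD* is not transcribed.
→ *oxaD* is OFF in A.
Condition B:
Mn²⁺ is absent, so OrvK is inactive.
With no repressor bound, *dovQ* is transcribed.
So DovQ is produced and active.
Maltulose is present, so MorF is active.
Cu²⁺ is absent, so SovV is inactive.
No repressor is bound and DovQ and MorF are active, so *oxaD* is transcribed.
→ *oxaD* is ON in B.

B only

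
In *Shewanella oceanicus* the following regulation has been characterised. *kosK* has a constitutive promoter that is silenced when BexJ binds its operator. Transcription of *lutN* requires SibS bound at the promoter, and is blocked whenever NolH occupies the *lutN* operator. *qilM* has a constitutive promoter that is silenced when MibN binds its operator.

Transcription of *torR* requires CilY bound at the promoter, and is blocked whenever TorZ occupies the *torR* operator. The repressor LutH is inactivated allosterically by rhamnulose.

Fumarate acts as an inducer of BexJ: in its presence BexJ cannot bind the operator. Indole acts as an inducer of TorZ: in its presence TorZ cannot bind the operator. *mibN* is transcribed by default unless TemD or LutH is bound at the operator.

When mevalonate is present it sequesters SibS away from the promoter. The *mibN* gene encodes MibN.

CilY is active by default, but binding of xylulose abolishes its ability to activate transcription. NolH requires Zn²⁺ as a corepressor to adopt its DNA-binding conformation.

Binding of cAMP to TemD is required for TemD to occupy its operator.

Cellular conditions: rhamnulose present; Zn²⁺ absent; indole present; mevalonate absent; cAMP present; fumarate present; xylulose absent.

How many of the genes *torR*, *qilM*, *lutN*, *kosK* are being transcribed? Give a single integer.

Xylulose is absent, so CilY is active.
Indole is present, so TorZ is inactive.
No repressor is bound and CilY is active, so *torR* is transcribed.
→ *torR* is ON.
cAMP is present, so TemD is active.
Rhamnulose is present, so LutH is inactive.
With repressor TemD bound, *mibN* is not transcribed.
So MibN is not produced.
With no repressor bound, *qilM* is transcribed.
→ *qilM* is ON.
Mevalonate is absent, so SibS is active.
Zn²⁺ is absent, so NolH is inactive.
No repressor is bound and SibS is active, so *lutN* is transcribed.
→ *lutN* is ON.
Fumarate is present, so BexJ is inactive.
With no repressor bound, *kosK* is transcribed.
→ *kosK* is ON.
4 of the 4 genes are transcribed.

4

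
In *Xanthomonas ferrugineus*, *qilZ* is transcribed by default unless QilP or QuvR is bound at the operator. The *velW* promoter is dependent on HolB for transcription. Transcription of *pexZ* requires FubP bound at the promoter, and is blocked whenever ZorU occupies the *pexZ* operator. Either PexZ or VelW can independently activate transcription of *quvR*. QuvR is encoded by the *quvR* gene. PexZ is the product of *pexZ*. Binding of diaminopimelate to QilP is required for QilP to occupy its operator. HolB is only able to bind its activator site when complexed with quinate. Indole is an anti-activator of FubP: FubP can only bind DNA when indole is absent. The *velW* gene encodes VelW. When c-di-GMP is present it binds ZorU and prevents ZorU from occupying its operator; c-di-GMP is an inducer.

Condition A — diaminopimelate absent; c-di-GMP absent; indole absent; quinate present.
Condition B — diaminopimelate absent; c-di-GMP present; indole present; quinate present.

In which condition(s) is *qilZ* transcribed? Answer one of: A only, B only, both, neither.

Condition A:
Diaminopimelate is absent, so QilP is inactive.
c-di-GMP is absent, so ZorU is active.
Indole is absent, so FubP is active.
With repressor ZorU bound, *pexZ* is not transcribed.
So PexZ is not produced.
Quinate is present, so HolB is active.
No repressor is bound and HolB is active, so *velW* is transcribed.
So VelW is produced and active.
Activator VelW is present, so *quvR* is transcribed.
So QuvR is produced and active.
With repressor QuvR bound, *qilZ* is not transcribed.
→ *qilZ* is OFF in A.
Condition B:
Diaminopimelate is absent, so QilP is inactive.
c-di-GMP is present, so ZorU is inactive.
Indole is present, so FubP is inactive.
Required activator FubP is absent, so *pexZ* is not transcribed.
So PexZ is not produced.
Quinate is present, so HolB is active.
No repressor is bound and HolB is active, so *velW* is transcribed.
So VelW is produced and active.
Activator VelW is present, so *quvR* is transcribed.
So QuvR is produced and active.
With repressor QuvR bound, *qilZ* is not transcribed.
→ *qilZ* is OFF in B.

neither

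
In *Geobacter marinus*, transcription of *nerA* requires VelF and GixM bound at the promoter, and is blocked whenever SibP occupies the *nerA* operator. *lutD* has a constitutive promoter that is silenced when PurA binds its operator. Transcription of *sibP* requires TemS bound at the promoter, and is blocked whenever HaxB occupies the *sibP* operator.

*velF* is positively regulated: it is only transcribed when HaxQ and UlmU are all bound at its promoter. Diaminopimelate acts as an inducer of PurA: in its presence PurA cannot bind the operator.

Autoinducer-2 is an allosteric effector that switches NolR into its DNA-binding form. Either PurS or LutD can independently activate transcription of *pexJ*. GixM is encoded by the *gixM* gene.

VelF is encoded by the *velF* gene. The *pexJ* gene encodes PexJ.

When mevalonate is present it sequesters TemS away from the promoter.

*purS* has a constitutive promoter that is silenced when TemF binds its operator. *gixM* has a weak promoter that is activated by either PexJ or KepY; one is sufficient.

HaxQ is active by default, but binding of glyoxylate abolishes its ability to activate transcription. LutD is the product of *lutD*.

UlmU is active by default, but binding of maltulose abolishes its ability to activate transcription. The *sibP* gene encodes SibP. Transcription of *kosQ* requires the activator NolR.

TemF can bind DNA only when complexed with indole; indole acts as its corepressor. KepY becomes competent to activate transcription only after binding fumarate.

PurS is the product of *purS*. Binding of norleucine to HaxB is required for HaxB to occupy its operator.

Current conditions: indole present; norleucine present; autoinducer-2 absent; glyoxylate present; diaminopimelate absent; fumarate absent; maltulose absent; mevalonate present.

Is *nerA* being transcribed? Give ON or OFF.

Glyoxylate is present, so HaxQ is inactive.
Maltulose is absent, so UlmU is active.
Required activator HaxQ is absent, so *velF* is not transcribed.
So VelF is not produced.
Indole is present, so TemF is active.
With repressor TemF bound, *purS* is not transcribed.
So PurS is not produced.
Diaminopimelate is absent, so PurA is active.
With repressor PurA bound, *lutD* is not transcribed.
So LutD is not produced.
No activator is available at the *pexJ* promoter, so *pexJ* is not transcribed.
So PexJ is not produced.
Fumarate is absent, so KepY is inactive.
No activator is available at the *gixM* promoter, so *gixM* is not transcribed.
So GixM is not produced.
Norleucine is present, so HaxB is active.
Mevalonate is present, so TemS is inactive.
With repressor HaxB bound, *sibP* is not transcribed.
So SibP is not produced.
Required activator VelF is absent, so *nerA* is not transcribed.

OFF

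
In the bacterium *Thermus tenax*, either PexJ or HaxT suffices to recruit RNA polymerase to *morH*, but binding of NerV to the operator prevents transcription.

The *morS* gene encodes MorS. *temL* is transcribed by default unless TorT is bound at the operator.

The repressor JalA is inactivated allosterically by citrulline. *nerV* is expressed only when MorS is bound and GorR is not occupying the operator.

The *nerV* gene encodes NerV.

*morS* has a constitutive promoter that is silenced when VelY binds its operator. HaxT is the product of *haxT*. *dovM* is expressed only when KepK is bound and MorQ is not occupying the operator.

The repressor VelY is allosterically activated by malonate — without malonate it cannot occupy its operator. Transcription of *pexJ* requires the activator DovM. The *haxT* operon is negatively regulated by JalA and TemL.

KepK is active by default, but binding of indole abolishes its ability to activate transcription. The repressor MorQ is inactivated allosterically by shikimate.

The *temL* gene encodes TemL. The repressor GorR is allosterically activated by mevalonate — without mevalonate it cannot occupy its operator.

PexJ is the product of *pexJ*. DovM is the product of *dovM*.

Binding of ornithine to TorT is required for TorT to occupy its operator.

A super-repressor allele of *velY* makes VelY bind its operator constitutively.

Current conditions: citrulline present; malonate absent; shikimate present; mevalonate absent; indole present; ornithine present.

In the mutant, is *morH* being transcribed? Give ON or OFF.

Indole is present, so KepK is inactive.
Shikimate is present, so MorQ is inactive.
Required activator KepK is absent, so *dovM* is not transcribed.
So DovM is not produced.
Required activator DovM is absent, so *pexJ* is not transcribed.
So PexJ is not produced.
Citrulline is present, so JalA is inactive.
Ornithine is present, so TorT is active.
With repressor TorT bound, *temL* is not transcribed.
So TemL is not produced.
With no repressor bound, *haxT* is transcribed.
So HaxT is produced and active.
Mevalonate is absent, so GorR is inactive.
VelY is constitutively active in this strain.
With repressor VelY bound, *morS* is not transcribed.
So MorS is not produced.
Required activator MorS is absent, so *nerV* is not transcribed.
So NerV is not produced.
Activator HaxT is present, so *morH* is transcribed.

ON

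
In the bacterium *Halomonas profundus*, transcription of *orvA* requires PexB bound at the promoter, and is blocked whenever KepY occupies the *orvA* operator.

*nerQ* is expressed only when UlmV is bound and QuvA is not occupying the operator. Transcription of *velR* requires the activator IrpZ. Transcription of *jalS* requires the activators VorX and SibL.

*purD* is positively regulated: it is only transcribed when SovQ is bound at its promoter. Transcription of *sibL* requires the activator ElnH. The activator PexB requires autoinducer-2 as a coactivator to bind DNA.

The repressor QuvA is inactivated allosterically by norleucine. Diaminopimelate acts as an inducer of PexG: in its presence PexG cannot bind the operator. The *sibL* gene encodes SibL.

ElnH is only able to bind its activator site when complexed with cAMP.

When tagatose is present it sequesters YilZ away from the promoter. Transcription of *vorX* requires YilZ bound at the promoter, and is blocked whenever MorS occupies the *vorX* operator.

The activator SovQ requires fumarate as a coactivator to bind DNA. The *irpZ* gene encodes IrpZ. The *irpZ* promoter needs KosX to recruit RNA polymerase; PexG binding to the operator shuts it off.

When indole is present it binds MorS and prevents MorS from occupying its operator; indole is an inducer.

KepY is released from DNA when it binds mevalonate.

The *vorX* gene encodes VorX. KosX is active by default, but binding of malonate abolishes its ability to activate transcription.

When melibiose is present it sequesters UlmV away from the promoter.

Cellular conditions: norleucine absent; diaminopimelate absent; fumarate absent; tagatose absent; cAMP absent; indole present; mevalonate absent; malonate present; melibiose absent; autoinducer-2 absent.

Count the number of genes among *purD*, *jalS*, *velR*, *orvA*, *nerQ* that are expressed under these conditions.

0

Fumarate is absent, so SovQ is inactive.
Required activator SovQ is absent, so *purD* is not transcribed.
→ *purD* is OFF.
Indole is present, so MorS is inactive.
Tagatose is absent, so YilZ is active.
No repressor is bound and YilZ is active, so *vorX* is transcribed.
So VorX is produced and active.
cAMP is absent, so ElnH is inactive.
Required activator ElnH is absent, so *sibL* is not transcribed.
So SibL is not produced.
Required activator SibL is absent, so *jalS* is not transcribed.
→ *jalS* is OFF.
Malonate is present, so KosX is inactive.
Diaminopimelate is absent, so PexG is active.
With repressor PexG bound, *irpZ* is not transcribed.
So IrpZ is not produced.
Required activator IrpZ is absent, so *velR* is not transcribed.
→ *velR* is OFF.
Autoinducer-2 is absent, so PexB is inactive.
Mevalonate is absent, so KepY is active.
With repressor KepY bound, *orvA* is not transcribed.
→ *orvA* is OFF.
Melibiose is absent, so UlmV is active.
Norleucine is absent, so QuvA is active.
With repressor QuvA bound, *nerQ* is not transcribed.
→ *nerQ* is OFF.
0 of the 5 genes are transcribed.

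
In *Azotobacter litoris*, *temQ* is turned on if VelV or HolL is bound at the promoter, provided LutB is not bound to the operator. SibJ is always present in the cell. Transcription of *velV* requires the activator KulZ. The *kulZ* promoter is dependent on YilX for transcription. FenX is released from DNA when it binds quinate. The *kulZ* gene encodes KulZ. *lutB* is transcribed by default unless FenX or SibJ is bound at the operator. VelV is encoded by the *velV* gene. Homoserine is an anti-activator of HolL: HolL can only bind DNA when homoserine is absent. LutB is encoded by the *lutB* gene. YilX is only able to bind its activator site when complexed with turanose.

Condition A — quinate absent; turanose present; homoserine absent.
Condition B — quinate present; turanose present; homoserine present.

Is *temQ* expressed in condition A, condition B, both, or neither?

Condition A:
Quinate is absent, so FenX is active.
SibJ is produced constitutively and is active.
With repressor FenX bound, *lutB* is not transcribed.
So LutB is not produced.
Turanose is present, so YilX is active.
No repressor is bound and YilX is active, so *kulZ* is transcribed.
So KulZ is produced and active.
No repressor is bound and KulZ is active, so *velV* is transcribed.
So VelV is produced and active.
Homoserine is absent, so HolL is active.
Activator VelV is present, so *temQ* is transcribed.
→ *temQ* is ON in A.
Condition B:
Quinate is present, so FenX is inactive.
SibJ is produced constitutively and is active.
With repressor SibJ bound, *lutB* is not transcribed.
So LutB is not produced.
Turanose is present, so YilX is active.
No repressor is bound and YilX is active, so *kulZ* is transcribed.
So KulZ is produced and active.
No repressor is bound and KulZ is active, so *velV* is transcribed.
So VelV is produced and active.
Homoserine is present, so HolL is inactive.
Activator VelV is present, so *temQ* is transcribed.
→ *temQ* is ON in B.

both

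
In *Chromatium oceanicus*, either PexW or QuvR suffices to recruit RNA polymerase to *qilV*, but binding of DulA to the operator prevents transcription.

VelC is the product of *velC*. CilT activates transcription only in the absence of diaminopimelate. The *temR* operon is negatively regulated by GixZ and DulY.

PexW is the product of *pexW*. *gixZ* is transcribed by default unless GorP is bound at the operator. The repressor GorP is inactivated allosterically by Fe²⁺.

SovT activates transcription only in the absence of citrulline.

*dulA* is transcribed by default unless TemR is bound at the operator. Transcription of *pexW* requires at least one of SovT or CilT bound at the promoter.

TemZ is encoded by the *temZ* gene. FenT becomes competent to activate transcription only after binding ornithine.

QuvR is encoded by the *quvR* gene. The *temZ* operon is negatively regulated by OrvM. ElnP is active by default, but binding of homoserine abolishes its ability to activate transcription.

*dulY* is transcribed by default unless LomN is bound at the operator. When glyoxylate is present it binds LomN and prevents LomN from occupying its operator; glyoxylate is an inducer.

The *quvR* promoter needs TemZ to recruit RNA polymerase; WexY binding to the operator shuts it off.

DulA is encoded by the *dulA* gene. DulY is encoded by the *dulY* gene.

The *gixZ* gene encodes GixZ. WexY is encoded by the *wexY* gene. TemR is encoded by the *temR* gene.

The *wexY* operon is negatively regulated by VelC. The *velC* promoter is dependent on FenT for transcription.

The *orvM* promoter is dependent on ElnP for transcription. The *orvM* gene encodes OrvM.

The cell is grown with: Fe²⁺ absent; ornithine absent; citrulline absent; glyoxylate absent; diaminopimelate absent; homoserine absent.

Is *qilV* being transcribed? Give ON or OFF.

Fe²⁺ is absent, so GorP is active.
With repressor GorP bound, *gixZ* is not transcribed.
So GixZ is not produced.
Glyoxylate is absent, so LomN is active.
With repressor LomN bound, *dulY* is not transcribed.
So DulY is not produced.
With no repressor bound, *temR* is transcribed.
So TemR is produced and active.
With repressor TemR bound, *dulA* is not transcribed.
So DulA is not produced.
Citrulline is absent, so SovT is active.
Diaminopimelate is absent, so CilT is active.
Activator SovT is present, so *pexW* is transcribed.
So PexW is produced and active.
Ornithine is absent, so FenT is inactive.
Required activator FenT is absent, so *velC* is not transcribed.
So VelC is not produced.
With no repressor bound, *wexY* is transcribed.
So WexY is produced and active.
Homoserine is absent, so ElnP is active.
No repressor is bound and ElnP is active, so *orvM* is transcribed.
So OrvM is produced and active.
With repressor OrvM bound, *temZ* is not transcribed.
So TemZ is not produced.
With repressor WexY bound, *quvR* is not transcribed.
So QuvR is not produced.
Activator PexW is present, so *qilV* is transcribed.

ON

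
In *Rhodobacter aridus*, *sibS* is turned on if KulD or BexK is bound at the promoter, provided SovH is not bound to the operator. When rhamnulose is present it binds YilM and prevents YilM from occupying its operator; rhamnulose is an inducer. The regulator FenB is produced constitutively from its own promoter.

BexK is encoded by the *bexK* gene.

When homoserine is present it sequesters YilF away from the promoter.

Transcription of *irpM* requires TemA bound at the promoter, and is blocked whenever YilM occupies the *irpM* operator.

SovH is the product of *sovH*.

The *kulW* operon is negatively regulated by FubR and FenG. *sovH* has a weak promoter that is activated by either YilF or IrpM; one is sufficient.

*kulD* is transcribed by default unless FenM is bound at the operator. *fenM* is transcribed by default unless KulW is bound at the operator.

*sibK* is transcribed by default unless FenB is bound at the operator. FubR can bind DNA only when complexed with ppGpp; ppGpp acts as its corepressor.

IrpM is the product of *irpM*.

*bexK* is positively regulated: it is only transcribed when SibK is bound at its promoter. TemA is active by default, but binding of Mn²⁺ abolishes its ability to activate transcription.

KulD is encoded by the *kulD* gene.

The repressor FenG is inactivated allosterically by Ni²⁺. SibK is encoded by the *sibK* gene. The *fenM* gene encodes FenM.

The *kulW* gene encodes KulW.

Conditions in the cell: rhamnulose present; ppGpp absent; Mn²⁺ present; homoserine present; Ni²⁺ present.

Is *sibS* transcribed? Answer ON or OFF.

ON

ppGpp is absent, so FubR is inactive.
Ni²⁺ is present, so FenG is inactive.
With no repressor bound, *kulW* is transcribed.
So KulW is produced and active.
With repressor KulW bound, *fenM* is not transcribed.
So FenM is not produced.
With no repressor bound, *kulD* is transcribed.
So KulD is produced and active.
FenB is produced constitutively and is active.
With repressor FenB bound, *sibK* is not transcribed.
So SibK is not produced.
Required activator SibK is absent, so *bexK* is not transcribed.
So BexK is not produced.
Homoserine is present, so YilF is inactive.
Mn²⁺ is present, so TemA is inactive.
Rhamnulose is present, so YilM is inactive.
Required activator TemA is absent, so *irpM* is not transcribed.
So IrpM is not produced.
No activator is available at the *sovH* promoter, so *sovH* is not transcribed.
So SovH is not produced.
Activator KulD is present, so *sibS* is transcribed.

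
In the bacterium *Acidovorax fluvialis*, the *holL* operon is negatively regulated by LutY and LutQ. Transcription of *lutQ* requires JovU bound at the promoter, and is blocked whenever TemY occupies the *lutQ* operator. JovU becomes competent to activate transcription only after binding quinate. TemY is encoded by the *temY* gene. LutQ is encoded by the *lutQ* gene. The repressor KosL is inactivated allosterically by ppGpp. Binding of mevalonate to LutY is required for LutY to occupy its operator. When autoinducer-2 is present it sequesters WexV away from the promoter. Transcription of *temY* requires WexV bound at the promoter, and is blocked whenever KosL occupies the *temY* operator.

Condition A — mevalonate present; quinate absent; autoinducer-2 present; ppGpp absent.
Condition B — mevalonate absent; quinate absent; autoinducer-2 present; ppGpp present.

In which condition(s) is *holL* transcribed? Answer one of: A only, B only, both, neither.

B only

Condition A:
Mevalonate is present, so LutY is active.
Quinate is absent, so JovU is inactive.
Autoinducer-2 is present, so WexV is inactive.
ppGpp is absent, so KosL is active.
With repressor KosL bound, *temY* is not transcribed.
So TemY is not produced.
Required activator JovU is absent, so *lutQ* is not transcribed.
So LutQ is not produced.
With repressor LutY bound, *holL* is not transcribed.
→ *holL* is OFF in A.
Condition B:
Mevalonate is absent, so LutY is inactive.
Quinate is absent, so JovU is inactive.
Autoinducer-2 is present, so WexV is inactive.
ppGpp is present, so KosL is inactive.
Required activator WexV is absent, so *temY* is not transcribed.
So TemY is not produced.
Required activator JovU is absent, so *lutQ* is not transcribed.
So LutQ is not produced.
With no repressor bound, *holL* is transcribed.
→ *holL* is ON in B.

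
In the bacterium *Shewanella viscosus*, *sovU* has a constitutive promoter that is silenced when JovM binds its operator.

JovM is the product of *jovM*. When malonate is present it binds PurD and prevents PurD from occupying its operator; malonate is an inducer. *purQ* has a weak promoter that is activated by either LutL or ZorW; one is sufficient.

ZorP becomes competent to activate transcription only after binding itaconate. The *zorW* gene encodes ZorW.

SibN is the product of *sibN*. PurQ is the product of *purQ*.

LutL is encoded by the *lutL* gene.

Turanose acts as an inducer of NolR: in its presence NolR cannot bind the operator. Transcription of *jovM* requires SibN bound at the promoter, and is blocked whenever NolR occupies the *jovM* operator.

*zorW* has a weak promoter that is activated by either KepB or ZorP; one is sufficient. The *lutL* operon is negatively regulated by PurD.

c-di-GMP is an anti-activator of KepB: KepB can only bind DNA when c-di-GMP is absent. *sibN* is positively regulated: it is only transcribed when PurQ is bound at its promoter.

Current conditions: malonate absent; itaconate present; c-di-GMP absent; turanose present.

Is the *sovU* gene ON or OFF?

Malonate is absent, so PurD is active.
With repressor PurD bound, *lutL* is not transcribed.
So LutL is not produced.
c-di-GMP is absent, so KepB is active.
Itaconate is present, so ZorP is active.
Activator KepB is present, so *zorW* is transcribed.
So ZorW is produced and active.
Activator ZorW is present, so *purQ* is transcribed.
So PurQ is produced and active.
No repressor is bound and PurQ is active, so *sibN* is transcribed.
So SibN is produced and active.
Turanose is present, so NolR is inactive.
No repressor is bound and SibN is active, so *jovM* is transcribed.
So JovM is produced and active.
With repressor JovM bound, *sovU* is not transcribed.

OFF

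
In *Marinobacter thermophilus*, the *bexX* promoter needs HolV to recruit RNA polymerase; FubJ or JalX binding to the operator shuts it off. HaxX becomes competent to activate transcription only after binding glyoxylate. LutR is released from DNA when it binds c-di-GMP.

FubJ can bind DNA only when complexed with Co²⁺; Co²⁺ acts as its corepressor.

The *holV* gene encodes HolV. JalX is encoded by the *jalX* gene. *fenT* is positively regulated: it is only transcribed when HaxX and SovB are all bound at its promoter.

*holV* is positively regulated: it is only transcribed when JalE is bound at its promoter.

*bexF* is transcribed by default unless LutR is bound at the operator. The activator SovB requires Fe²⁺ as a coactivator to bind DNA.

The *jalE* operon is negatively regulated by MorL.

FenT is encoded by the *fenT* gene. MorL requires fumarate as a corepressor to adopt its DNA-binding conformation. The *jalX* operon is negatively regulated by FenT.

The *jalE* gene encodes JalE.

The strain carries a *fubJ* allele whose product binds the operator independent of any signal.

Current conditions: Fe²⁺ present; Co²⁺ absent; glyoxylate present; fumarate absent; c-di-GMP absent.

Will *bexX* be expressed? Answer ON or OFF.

FubJ is constitutively active in this strain.
Fumarate is absent, so MorL is inactive.
With no repressor bound, *jalE* is transcribed.
So JalE is produced and active.
No repressor is bound and JalE is active, so *holV* is transcribed.
So HolV is produced and active.
Glyoxylate is present, so HaxX is active.
Fe²⁺ is present, so SovB is active.
No repressor is bound and HaxX and SovB are active, so *fenT* is transcribed.
So FenT is produced and active.
With repressor FenT bound, *jalX* is not transcribed.
So JalX is not produced.
With repressor FubJ bound, *bexX* is not transcribed.

OFF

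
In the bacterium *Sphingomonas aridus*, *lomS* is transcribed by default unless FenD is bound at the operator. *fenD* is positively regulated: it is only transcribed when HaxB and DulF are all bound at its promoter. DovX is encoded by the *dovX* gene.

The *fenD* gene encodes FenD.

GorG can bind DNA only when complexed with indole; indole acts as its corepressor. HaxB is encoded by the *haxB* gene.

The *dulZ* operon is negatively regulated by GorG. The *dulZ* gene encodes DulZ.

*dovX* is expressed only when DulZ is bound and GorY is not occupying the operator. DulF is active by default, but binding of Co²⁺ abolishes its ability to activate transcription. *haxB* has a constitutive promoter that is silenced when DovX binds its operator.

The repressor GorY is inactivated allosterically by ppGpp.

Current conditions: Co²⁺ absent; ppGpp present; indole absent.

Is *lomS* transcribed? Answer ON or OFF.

Indole is absent, so GorG is inactive.
With no repressor bound, *dulZ* is transcribed.
So DulZ is produced and active.
ppGpp is present, so GorY is inactive.
No repressor is bound and DulZ is active, so *dovX* is transcribed.
So DovX is produced and active.
With repressor DovX bound, *haxB* is not transcribed.
So HaxB is not produced.
Co²⁺ is absent, so DulF is active.
Required activator HaxB is absent, so *fenD* is not transcribed.
So FenD is not produced.
With no repressor bound, *lomS* is transcribed.

ON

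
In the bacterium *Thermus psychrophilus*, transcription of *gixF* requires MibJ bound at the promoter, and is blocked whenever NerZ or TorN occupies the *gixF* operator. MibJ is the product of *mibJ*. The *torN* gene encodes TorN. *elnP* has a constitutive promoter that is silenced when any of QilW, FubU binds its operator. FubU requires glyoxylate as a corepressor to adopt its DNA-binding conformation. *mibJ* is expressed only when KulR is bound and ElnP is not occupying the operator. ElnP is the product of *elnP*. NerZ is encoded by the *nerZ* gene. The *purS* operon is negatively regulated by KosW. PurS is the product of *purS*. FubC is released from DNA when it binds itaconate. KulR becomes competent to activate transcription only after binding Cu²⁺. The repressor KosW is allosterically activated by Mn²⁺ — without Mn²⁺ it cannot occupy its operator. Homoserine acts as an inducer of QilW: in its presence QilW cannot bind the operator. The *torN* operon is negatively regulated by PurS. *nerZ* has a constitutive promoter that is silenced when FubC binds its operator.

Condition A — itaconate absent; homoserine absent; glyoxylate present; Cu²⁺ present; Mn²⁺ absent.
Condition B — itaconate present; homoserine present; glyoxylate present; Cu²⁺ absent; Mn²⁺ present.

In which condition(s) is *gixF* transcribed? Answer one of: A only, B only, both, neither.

A only

Condition A:
Itaconate is absent, so FubC is active.
With repressor FubC bound, *nerZ* is not transcribed.
So NerZ is not produced.
Homoserine is absent, so QilW is active.
Glyoxylate is present, so FubU is active.
With repressor QilW bound, *elnP* is not transcribed.
So ElnP is not produced.
Cu²⁺ is present, so KulR is active.
No repressor is bound and KulR is active, so *mibJ* is transcribed.
So MibJ is produced and active.
Mn²⁺ is absent, so KosW is inactive.
With no repressor bound, *purS* is transcribed.
So PurS is produced and active.
With repressor PurS bound, *torN* is not transcribed.
So TorN is not produced.
No repressor is bound and MibJ is active, so *gixF* is transcribed.
→ *gixF* is ON in A.
Condition B:
Itaconate is present, so FubC is inactive.
With no repressor bound, *nerZ* is transcribed.
So NerZ is produced and active.
Homoserine is present, so QilW is inactive.
Glyoxylate is present, so FubU is active.
With repressor FubU bound, *elnP* is not transcribed.
So ElnP is not produced.
Cu²⁺ is absent, so KulR is inactive.
Required activator KulR is absent, so *mibJ* is not transcribed.
So MibJ is not produced.
Mn²⁺ is present, so KosW is active.
With repressor KosW bound, *purS* is not transcribed.
So PurS is not produced.
With no repressor bound, *torN* is transcribed.
So TorN is produced and active.
With repressor NerZ bound, *gixF* is not transcribed.
→ *gixF* is OFF in B.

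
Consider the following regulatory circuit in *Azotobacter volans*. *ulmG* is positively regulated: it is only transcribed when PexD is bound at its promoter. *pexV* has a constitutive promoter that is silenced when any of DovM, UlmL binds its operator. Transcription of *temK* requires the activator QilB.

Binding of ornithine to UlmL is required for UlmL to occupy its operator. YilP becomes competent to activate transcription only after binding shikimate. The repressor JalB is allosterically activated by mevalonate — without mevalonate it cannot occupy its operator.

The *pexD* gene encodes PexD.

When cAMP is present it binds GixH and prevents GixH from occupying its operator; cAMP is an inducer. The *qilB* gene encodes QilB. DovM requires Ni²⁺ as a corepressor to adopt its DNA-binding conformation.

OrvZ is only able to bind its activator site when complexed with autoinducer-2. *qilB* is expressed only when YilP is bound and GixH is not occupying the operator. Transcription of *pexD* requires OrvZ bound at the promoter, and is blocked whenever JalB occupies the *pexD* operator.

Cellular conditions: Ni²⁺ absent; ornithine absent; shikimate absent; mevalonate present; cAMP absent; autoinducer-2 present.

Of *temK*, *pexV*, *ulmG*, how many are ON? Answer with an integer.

1

cAMP is absent, so GixH is active.
Shikimate is absent, so YilP is inactive.
With repressor GixH bound, *qilB* is not transcribed.
So QilB is not produced.
Required activator QilB is absent, so *temK* is not transcribed.
→ *temK* is OFF.
Ni²⁺ is absent, so DovM is inactive.
Ornithine is absent, so UlmL is inactive.
With no repressor bound, *pexV* is transcribed.
→ *pexV* is ON.
Mevalonate is present, so JalB is active.
Autoinducer-2 is present, so OrvZ is active.
With repressor JalB bound, *pexD* is not transcribed.
So PexD is not produced.
Required activator PexD is absent, so *ulmG* is not transcribed.
→ *ulmG* is OFF.
1 of the 3 genes is transcribed.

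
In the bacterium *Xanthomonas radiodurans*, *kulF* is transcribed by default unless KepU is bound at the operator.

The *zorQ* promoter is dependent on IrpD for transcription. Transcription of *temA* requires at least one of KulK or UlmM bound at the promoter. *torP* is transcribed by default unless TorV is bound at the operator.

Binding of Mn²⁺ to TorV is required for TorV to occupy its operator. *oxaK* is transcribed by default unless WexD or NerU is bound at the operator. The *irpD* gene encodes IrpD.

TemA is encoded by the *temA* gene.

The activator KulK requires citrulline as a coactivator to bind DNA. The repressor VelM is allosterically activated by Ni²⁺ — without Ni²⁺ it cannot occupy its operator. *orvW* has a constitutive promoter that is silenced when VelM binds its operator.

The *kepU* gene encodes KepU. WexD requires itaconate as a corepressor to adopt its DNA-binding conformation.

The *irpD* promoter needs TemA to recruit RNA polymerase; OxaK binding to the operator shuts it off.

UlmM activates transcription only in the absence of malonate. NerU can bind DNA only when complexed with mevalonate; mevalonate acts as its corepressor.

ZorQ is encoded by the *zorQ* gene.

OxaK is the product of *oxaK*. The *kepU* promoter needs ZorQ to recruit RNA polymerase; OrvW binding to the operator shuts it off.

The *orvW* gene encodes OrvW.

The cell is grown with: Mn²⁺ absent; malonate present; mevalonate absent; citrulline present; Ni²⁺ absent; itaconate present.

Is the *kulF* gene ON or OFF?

ON

Citrulline is present, so KulK is active.
Malonate is present, so UlmM is inactive.
Activator KulK is present, so *temA* is transcribed.
So TemA is produced and active.
Itaconate is present, so WexD is active.
Mevalonate is absent, so NerU is inactive.
With repressor WexD bound, *oxaK* is not transcribed.
So OxaK is not produced.
No repressor is bound and TemA is active, so *irpD* is transcribed.
So IrpD is produced and active.
No repressor is bound and IrpD is active, so *zorQ* is transcribed.
So ZorQ is produced and active.
Ni²⁺ is absent, so VelM is inactive.
With no repressor bound, *orvW* is transcribed.
So OrvW is produced and active.
With repressor OrvW bound, *kepU* is not transcribed.
So KepU is not produced.
With no repressor bound, *kulF* is transcribed.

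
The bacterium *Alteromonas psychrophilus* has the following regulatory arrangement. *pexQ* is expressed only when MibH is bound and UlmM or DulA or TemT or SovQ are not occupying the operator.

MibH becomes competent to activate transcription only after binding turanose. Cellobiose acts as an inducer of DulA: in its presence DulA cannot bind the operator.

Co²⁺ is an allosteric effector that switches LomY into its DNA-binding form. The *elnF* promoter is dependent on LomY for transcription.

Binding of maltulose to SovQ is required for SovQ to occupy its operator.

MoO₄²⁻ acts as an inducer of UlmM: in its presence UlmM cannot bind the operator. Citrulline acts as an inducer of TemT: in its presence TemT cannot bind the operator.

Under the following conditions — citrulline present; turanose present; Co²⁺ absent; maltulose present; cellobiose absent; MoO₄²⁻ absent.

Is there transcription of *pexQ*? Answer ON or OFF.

OFF

MoO₄²⁻ is absent, so UlmM is active.
Cellobiose is absent, so DulA is active.
Citrulline is present, so TemT is inactive.
Maltulose is present, so SovQ is active.
Turanose is present, so MibH is active.
With repressor UlmM bound, *pexQ* is not transcribed.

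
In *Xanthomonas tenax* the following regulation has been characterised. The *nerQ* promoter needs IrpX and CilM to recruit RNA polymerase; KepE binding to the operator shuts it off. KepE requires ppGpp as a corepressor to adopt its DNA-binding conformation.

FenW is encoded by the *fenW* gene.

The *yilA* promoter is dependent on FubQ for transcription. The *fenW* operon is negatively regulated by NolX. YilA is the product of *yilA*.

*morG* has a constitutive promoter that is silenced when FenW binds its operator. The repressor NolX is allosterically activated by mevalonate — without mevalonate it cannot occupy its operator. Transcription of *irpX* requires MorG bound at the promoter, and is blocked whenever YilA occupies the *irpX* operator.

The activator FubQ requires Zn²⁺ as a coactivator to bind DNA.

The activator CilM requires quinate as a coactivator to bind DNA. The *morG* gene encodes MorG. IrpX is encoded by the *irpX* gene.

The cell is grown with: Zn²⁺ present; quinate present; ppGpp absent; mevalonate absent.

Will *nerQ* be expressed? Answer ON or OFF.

ppGpp is absent, so KepE is inactive.
Zn²⁺ is present, so FubQ is active.
No repressor is bound and FubQ is active, so *yilA* is transcribed.
So YilA is produced and active.
Mevalonate is absent, so NolX is inactive.
With no repressor bound, *fenW* is transcribed.
So FenW is produced and active.
With repressor FenW bound, *morG* is not transcribed.
So MorG is not produced.
With repressor YilA bound, *irpX* is not transcribed.
So IrpX is not produced.
Quinate is present, so CilM is active.
Required activator IrpX is absent, so *nerQ* is not transcribed.

OFF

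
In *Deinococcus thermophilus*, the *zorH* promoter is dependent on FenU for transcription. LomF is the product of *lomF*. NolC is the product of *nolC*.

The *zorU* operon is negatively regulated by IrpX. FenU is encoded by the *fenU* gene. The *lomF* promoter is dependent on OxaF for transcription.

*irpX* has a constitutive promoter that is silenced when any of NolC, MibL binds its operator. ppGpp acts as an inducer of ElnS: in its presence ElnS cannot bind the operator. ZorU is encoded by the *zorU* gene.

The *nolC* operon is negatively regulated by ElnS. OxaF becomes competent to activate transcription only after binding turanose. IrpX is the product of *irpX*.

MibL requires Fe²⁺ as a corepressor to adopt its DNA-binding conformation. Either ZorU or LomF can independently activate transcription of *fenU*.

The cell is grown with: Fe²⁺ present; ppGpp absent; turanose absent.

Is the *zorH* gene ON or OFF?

ppGpp is absent, so ElnS is active.
With repressor ElnS bound, *nolC* is not transcribed.
So NolC is not produced.
Fe²⁺ is present, so MibL is active.
With repressor MibL bound, *irpX* is not transcribed.
So IrpX is not produced.
With no repressor bound, *zorU* is transcribed.
So ZorU is produced and active.
Turanose is absent, so OxaF is inactive.
Required activator OxaF is absent, so *lomF* is not transcribed.
So LomF is not produced.
Activator ZorU is present, so *fenU* is transcribed.
So FenU is produced and active.
No repressor is bound and FenU is active, so *zorH* is transcribed.

ON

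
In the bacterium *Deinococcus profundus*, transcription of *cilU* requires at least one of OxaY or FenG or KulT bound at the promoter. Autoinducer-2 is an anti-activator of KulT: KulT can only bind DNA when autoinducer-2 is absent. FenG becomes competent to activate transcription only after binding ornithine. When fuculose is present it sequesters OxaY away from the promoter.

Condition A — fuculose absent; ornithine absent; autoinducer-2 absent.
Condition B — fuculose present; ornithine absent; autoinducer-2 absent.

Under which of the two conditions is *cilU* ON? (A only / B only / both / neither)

Condition A:
Fuculose is absent, so OxaY is active.
Ornithine is absent, so FenG is inactive.
Autoinducer-2 is absent, so KulT is active.
Activator OxaY is present, so *cilU* is transcribed.
→ *cilU* is ON in A.
Condition B:
Fuculose is present, so OxaY is inactive.
Ornithine is absent, so FenG is inactive.
Autoinducer-2 is absent, so KulT is active.
Activator KulT is present, so *cilU* is transcribed.
→ *cilU* is ON in B.

both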